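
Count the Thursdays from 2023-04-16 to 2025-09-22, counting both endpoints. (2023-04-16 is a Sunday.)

2023-04-16 is a Sunday; the first Thursday on or after it is 2023-04-20 (4 days later).
From 2023-04-20 to 2025-09-22: 255 + 366 + 265 = 886 days (rest of 2023, 2024, to 2025-09-22 in 2025).
886 ÷ 7 = 126 full weeks with remainder 4, so 126 more Thursdays after the first → 127.

127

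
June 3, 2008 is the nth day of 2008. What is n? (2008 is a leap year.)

155

Days in months before June: 31 + 29 + 31 + 30 + 31 = 152.
Plus 3 days into June → day 155.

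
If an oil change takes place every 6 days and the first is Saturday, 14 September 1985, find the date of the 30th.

7 March 1986

The 30th occurrence is 29 intervals after the first: 29 × 6 = 174 days after 14 September 1985.
September has 30 days — 16 days to the end of September leaves 158.
October has 31 days (127 left).
November has 30 days (97 left).
December has 31 days (66 left).
January has 31 days (35 left).
February has 28 days (7 left).
7 days into March → 7 March 1986.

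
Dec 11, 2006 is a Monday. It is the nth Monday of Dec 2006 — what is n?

Day 11 falls in week ⌈11/7⌉ of the month.
Days 1–7 hold the 1st Monday, 8–14 the 2nd, 15–21 the 3rd, 22–28 the 4th, 29–31 the 5th.
11 is in the range for the 2nd.

2nd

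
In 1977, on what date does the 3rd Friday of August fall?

The first Friday of August 1977 is August 5.
The 3rd Friday is 2 weeks later: 5 + 14 = 19.

19 August 1977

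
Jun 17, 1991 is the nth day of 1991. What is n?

168

Days in months before Jun: 31 + 28 + 31 + 30 + 31 = 151.
Plus 17 days into Jun → day 168.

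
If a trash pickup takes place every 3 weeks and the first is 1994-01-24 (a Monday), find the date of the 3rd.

The 3rd occurrence is 2 intervals after the first: 2 × 21 = 42 days after 1994-01-24.
January has 31 days — 7 days to the end of January leaves 35.
February has 28 days (7 left).
7 days into March → 1994-03-07.

1994-03-07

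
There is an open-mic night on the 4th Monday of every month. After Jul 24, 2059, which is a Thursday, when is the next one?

Jul 2059 starts on a Tuesday; its first Monday is the 7th, so the 4th Monday is the 28th — Jul 28, 2059.
Jul 28, 2059 is after Jul 24, 2059, so that is the next one.

Jul 28, 2059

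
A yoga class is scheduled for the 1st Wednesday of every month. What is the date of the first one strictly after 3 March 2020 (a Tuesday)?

March 2020 starts on a Sunday, so its 1st Wednesday is 4 March 2020 (3 days in).
4 March 2020 is after 3 March 2020, so that is the next one.

4 March 2020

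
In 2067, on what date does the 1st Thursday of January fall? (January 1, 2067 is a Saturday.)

January 2067 begins on a Saturday, so the first Thursday is January 6 (5 days later).

6 January 2067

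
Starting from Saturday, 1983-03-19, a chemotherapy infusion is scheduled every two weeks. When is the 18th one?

The 18th occurrence is 17 intervals after the first: 17 × 14 = 238 days after 1983-03-19.
March has 31 days — 12 days to the end of March leaves 226.
April has 30 days (196 left).
May has 31 days (165 left).
June has 30 days (135 left).
July has 31 days (104 left).
August has 31 days (73 left).
September has 30 days (43 left).
October has 31 days (12 left).
12 days into November → 1983-11-12.

1983-11-12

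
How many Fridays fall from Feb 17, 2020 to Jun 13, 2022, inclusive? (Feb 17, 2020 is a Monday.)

Feb 17, 2020 is a Monday; the first Friday on or after it is Feb 21, 2020 (4 days later).
From Feb 21, 2020 to Jun 13, 2022: 314 + 365 + 164 = 843 days (rest of 2020, 2021, to Jun 13, 2022 in 2022).
843 ÷ 7 = 120 full weeks with remainder 3, so 120 more Fridays after the first → 121.

121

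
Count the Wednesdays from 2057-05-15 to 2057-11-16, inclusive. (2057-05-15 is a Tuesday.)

27

2057-05-15 is a Tuesday; the first Wednesday on or after it is 2057-05-16 (1 day later).
From 2057-05-16 to 2057-11-16: 15 + 30 + 31 + 31 + 30 + 31 + 16 = 184 days (rest of May, June, July, August, September, October, November).
184 ÷ 7 = 26 full weeks with remainder 2, so 26 more Wednesdays after the first → 27.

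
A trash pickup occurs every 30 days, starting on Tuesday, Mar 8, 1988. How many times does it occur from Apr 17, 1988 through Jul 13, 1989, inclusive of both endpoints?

Occurrences land 30·i days after Mar 8, 1988 for i = 0, 1, 2, …
Apr 17, 1988 is 40 days after the start; 40 ÷ 30 = 1 remainder 10; since the remainder is 10, round up to i = 2. First occurrence in the window: #3 on May 7, 1988 (2×30 = 60 days in).
Jul 13, 1989 is 492 days after the start; 492 ÷ 30 = 16 remainder 12. Last occurrence in the window: #17 on Jul 1, 1989.
Occurrences #3 through #17: 15 in total.

15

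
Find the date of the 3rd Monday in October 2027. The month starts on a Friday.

2027-10-18

October 2027 begins on a Friday, so the first Monday is October 4 (3 days later).
The 3rd Monday is 2 weeks later: 4 + 14 = 18.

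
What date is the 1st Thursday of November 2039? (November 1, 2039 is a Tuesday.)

3 November 2039

November 2039 begins on a Tuesday, so the first Thursday is November 3 (2 days later).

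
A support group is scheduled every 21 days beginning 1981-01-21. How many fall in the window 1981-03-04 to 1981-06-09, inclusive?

5

Occurrences land 21·i days after 1981-01-21 for i = 0, 1, 2, …
1981-03-04 is 42 days after the start; 42 ÷ 21 = 2 remainder 0. First occurrence in the window: #3 on 1981-03-04 (2×21 = 42 days in).
1981-06-09 is 139 days after the start; 139 ÷ 21 = 6 remainder 13. Last occurrence in the window: #7 on 1981-05-27.
Occurrences #3 through #7: 5 in total.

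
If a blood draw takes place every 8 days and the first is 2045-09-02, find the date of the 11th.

2045-11-21

The 11th occurrence is 10 intervals after the first: 10 × 8 = 80 days after 2045-09-02.
September has 30 days — 28 days to the end of September leaves 52.
October has 31 days (21 left).
21 days into November → 2045-11-21.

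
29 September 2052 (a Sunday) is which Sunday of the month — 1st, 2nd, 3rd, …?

5th

Day 29 falls in week ⌈29/7⌉ of the month.
Days 1–7 hold the 1st Sunday, 8–14 the 2nd, 15–21 the 3rd, 22–28 the 4th, 29–31 the 5th.
29 is in the range for the 5th.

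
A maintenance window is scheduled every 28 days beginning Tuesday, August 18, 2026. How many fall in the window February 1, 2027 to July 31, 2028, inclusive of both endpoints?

Occurrences land 28·i days after August 18, 2026 for i = 0, 1, 2, …
February 1, 2027 is 167 days after the start; 167 ÷ 28 = 5 remainder 27; since the remainder is 27, round up to i = 6. First occurrence in the window: #7 on February 2, 2027 (6×28 = 168 days in).
July 31, 2028 is 713 days after the start; 713 ÷ 28 = 25 remainder 13. Last occurrence in the window: #26 on July 18, 2028.
Occurrences #7 through #26: 20 in total.

20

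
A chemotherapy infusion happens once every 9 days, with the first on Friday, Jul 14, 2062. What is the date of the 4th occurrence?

Aug 10, 2062

The 4th occurrence is 3 intervals after the first: 3 × 9 = 27 days after Jul 14, 2062.
Jul has 31 days — 17 days to the end of Jul leaves 10.
10 days into Aug → Aug 10, 2062.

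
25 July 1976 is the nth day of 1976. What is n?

Days in months before July: 31 + 29 + 31 + 30 + 31 + 30 = 182.
Plus 25 days into July → day 207.

207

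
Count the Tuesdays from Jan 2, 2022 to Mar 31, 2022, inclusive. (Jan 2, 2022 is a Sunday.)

Jan 2, 2022 is a Sunday; the first Tuesday on or after it is Jan 4, 2022 (2 days later).
From Jan 4, 2022 to Mar 31, 2022: 27 + 28 + 31 = 86 days (rest of Jan, Feb, Mar).
86 ÷ 7 = 12 full weeks with remainder 2, so 12 more Tuesdays after the first → 13.

13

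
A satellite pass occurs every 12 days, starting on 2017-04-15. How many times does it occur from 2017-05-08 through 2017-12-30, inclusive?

20

Occurrences land 12·i days after 2017-04-15 for i = 0, 1, 2, …
2017-05-08 is 23 days after the start; 23 ÷ 12 = 1 remainder 11; since the remainder is 11, round up to i = 2. First occurrence in the window: #3 on 2017-05-09 (2×12 = 24 days in).
2017-12-30 is 259 days after the start; 259 ÷ 12 = 21 remainder 7. Last occurrence in the window: #22 on 2017-12-23.
Occurrences #3 through #22: 20 in total.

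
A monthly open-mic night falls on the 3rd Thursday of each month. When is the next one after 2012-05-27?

May 2012 starts on a Tuesday; its first Thursday is the 3rd, so the 3rd Thursday is the 17th — 2012-05-17.
That is not after 2012-05-27, so look at June 2012.
June 2012 starts on a Friday; its first Thursday is the 7th, so the 3rd Thursday is the 21st — 2012-06-21.

2012-06-21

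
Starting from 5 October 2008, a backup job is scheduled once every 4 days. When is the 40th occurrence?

10 March 2009

The 40th occurrence is 39 intervals after the first: 39 × 4 = 156 days after 5 October 2008.
October has 31 days — 26 days to the end of October leaves 130.
November has 30 days (100 left).
December has 31 days (69 left).
January has 31 days (38 left).
February has 28 days (10 left).
10 days into March → 10 March 2009.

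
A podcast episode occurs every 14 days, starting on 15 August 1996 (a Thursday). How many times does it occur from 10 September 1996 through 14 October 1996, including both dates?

Occurrences land 14·i days after 15 August 1996 for i = 0, 1, 2, …
10 September 1996 is 26 days after the start; 26 ÷ 14 = 1 remainder 12; since the remainder is 12, round up to i = 2. First occurrence in the window: #3 on 12 September 1996 (2×14 = 28 days in).
14 October 1996 is 60 days after the start; 60 ÷ 14 = 4 remainder 4. Last occurrence in the window: #5 on 10 October 1996.
Occurrences #3 through #5: 3 in total.

3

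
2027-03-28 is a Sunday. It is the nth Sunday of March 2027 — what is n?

Day 28 falls in week ⌈28/7⌉ of the month.
Days 1–7 hold the 1st Sunday, 8–14 the 2nd, 15–21 the 3rd, 22–28 the 4th, 29–31 the 5th.
28 is in the range for the 4th.

4th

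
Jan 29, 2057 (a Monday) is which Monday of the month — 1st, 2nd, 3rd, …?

5th

Day 29 falls in week ⌈29/7⌉ of the month.
Days 1–7 hold the 1st Monday, 8–14 the 2nd, 15–21 the 3rd, 22–28 the 4th, 29–31 the 5th.
29 is in the range for the 5th.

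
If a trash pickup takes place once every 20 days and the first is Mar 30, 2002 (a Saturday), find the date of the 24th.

Jul 3, 2003

The 24th occurrence is 23 intervals after the first: 23 × 20 = 460 days after Mar 30, 2002.
Mar has 31 days — 1 day to the end of Mar leaves 459.
From end of Mar to end of 2002 is 275 days (184 left).
Jan has 31 days (153 left).
Feb has 28 days (125 left).
Mar has 31 days (94 left).
Apr has 30 days (64 left).
May has 31 days (33 left).
Jun has 30 days (3 left).
3 days into Jul → Jul 3, 2003.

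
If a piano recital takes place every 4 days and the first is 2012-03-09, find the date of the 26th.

2012-06-17

The 26th occurrence is 25 intervals after the first: 25 × 4 = 100 days after 2012-03-09.
March has 31 days — 22 days to the end of March leaves 78.
April has 30 days (48 left).
May has 31 days (17 left).
17 days into June → 2012-06-17.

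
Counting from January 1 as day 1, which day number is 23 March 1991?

82

Days in months before March: 31 + 28 = 59.
Plus 23 days into March → day 82.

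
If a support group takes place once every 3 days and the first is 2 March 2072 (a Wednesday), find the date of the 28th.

The 28th occurrence is 27 intervals after the first: 27 × 3 = 81 days after 2 March 2072.
March has 31 days — 29 days to the end of March leaves 52.
April has 30 days (22 left).
22 days into May → 22 May 2072.

22 May 2072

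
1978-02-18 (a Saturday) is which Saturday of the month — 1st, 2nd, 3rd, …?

Day 18 falls in week ⌈18/7⌉ of the month.
Days 1–7 hold the 1st Saturday, 8–14 the 2nd, 15–21 the 3rd, 22–28 the 4th, 29–31 the 5th.
18 is in the range for the 3rd.

3rd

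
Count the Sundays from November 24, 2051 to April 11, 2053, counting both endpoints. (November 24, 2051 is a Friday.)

72

November 24, 2051 is a Friday; the first Sunday on or after it is November 26, 2051 (2 days later).
From November 26, 2051 to April 11, 2053: 35 + 366 + 101 = 502 days (rest of 2051, 2052, to April 11, 2053 in 2053).
502 ÷ 7 = 71 full weeks with remainder 5, so 71 more Sundays after the first → 72.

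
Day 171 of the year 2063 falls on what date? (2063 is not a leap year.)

Jan has 31 days (171 − 31 = 140 remain).
Feb has 28 days (140 − 28 = 112 remain).
Mar has 31 days (112 − 31 = 81 remain).
Apr has 30 days (81 − 30 = 51 remain).
May has 31 days (51 − 31 = 20 remain).
20 into Jun → Jun 20.

Jun 20, 2063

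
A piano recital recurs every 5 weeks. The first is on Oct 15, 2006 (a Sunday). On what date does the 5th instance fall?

The 5th occurrence is 4 intervals after the first: 4 × 35 = 140 days after Oct 15, 2006.
Oct has 31 days — 16 days to the end of Oct leaves 124.
Nov has 30 days (94 left).
Dec has 31 days (63 left).
Jan has 31 days (32 left).
Feb has 28 days (4 left).
4 days into Mar → Mar 4, 2007.

Mar 4, 2007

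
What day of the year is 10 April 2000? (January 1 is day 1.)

Days in months before April: 31 + 29 + 31 = 91.
Plus 10 days into April → day 101.

101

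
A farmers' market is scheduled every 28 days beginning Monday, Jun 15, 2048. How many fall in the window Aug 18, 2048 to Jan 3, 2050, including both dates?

Occurrences land 28·i days after Jun 15, 2048 for i = 0, 1, 2, …
Aug 18, 2048 is 64 days after the start; 64 ÷ 28 = 2 remainder 8; since the remainder is 8, round up to i = 3. First occurrence in the window: #4 on Sep 7, 2048 (3×28 = 84 days in).
Jan 3, 2050 is 567 days after the start; 567 ÷ 28 = 20 remainder 7. Last occurrence in the window: #21 on Dec 27, 2049.
Occurrences #4 through #21: 18 in total.

18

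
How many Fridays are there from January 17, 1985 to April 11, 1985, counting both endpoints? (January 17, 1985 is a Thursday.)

January 17, 1985 is a Thursday; the first Friday on or after it is January 18, 1985 (1 day later).
From January 18, 1985 to April 11, 1985: 13 + 28 + 31 + 11 = 83 days (rest of January, February, March, April).
83 ÷ 7 = 11 full weeks with remainder 6, so 11 more Fridays after the first → 12.

12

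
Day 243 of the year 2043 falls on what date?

January has 31 days (243 − 31 = 212 remain).
February has 28 days (212 − 28 = 184 remain).
March has 31 days (184 − 31 = 153 remain).
April has 30 days (153 − 30 = 123 remain).
May has 31 days (123 − 31 = 92 remain).
June has 30 days (92 − 30 = 62 remain).
July has 31 days (62 − 31 = 31 remain).
31 into August → August 31.

2043-08-31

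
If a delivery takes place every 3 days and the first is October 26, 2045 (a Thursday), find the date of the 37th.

February 11, 2046

The 37th occurrence is 36 intervals after the first: 36 × 3 = 108 days after October 26, 2045.
October has 31 days — 5 days to the end of October leaves 103.
November has 30 days (73 left).
December has 31 days (42 left).
January has 31 days (11 left).
11 days into February → February 11, 2046.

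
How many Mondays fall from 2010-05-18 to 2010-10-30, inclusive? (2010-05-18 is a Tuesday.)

23

2010-05-18 is a Tuesday; the first Monday on or after it is 2010-05-24 (6 days later).
From 2010-05-24 to 2010-10-30: 7 + 30 + 31 + 31 + 30 + 30 = 159 days (rest of May, June, July, August, September, October).
159 ÷ 7 = 22 full weeks with remainder 5, so 22 more Mondays after the first → 23.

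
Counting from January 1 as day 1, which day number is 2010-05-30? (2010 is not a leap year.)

Days in months before May: 31 + 28 + 31 + 30 = 120.
Plus 30 days into May → day 150.

150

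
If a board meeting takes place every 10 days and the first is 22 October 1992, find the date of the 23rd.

The 23rd occurrence is 22 intervals after the first: 22 × 10 = 220 days after 22 October 1992.
October has 31 days — 9 days to the end of October leaves 211.
November has 30 days (181 left).
December has 31 days (150 left).
January has 31 days (119 left).
February has 28 days (91 left).
March has 31 days (60 left).
April has 30 days (30 left).
30 days into May → 30 May 1993.

30 May 1993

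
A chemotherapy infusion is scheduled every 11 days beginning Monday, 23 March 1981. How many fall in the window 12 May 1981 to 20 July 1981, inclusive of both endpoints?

6

Occurrences land 11·i days after 23 March 1981 for i = 0, 1, 2, …
12 May 1981 is 50 days after the start; 50 ÷ 11 = 4 remainder 6; since the remainder is 6, round up to i = 5. First occurrence in the window: #6 on 17 May 1981 (5×11 = 55 days in).
20 July 1981 is 119 days after the start; 119 ÷ 11 = 10 remainder 9. Last occurrence in the window: #11 on 11 July 1981.
Occurrences #6 through #11: 6 in total.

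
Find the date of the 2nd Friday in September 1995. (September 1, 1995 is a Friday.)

September 1995 begins on a Friday, so the first Friday is September 1.
The 2nd Friday is 1 weeks later: 1 + 7 = 8.

8 September 1995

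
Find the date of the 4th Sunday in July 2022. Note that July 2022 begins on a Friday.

24 July 2022

July 2022 begins on a Friday, so the first Sunday is July 3 (2 days later).
The 4th Sunday is 3 weeks later: 3 + 21 = 24.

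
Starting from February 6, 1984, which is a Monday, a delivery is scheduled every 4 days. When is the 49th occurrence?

August 16, 1984

The 49th occurrence is 48 intervals after the first: 48 × 4 = 192 days after February 6, 1984.
February has 29 days — 23 days to the end of February leaves 169.
March has 31 days (138 left).
April has 30 days (108 left).
May has 31 days (77 left).
June has 30 days (47 left).
July has 31 days (16 left).
16 days into August → August 16, 1984.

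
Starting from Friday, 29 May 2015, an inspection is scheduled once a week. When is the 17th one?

18 September 2015

The 17th occurrence is 16 intervals after the first: 16 × 7 = 112 days after 29 May 2015.
May has 31 days — 2 days to the end of May leaves 110.
June has 30 days (80 left).
July has 31 days (49 left).
August has 31 days (18 left).
18 days into September → 18 September 2015.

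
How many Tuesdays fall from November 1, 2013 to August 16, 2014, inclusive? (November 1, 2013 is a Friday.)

November 1, 2013 is a Friday; the first Tuesday on or after it is November 5, 2013 (4 days later).
From November 5, 2013 to August 16, 2014: 25 + 31 + 31 + 28 + 31 + 30 + 31 + 30 + 31 + 16 = 284 days (rest of November, December, January, February, March, April, May, June, July, August).
284 ÷ 7 = 40 full weeks with remainder 4, so 40 more Tuesdays after the first → 41.

41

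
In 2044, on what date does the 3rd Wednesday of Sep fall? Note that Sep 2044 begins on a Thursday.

Sep 2044 begins on a Thursday, so the first Wednesday is Sep 7 (6 days later).
The 3rd Wednesday is 2 weeks later: 7 + 14 = 21.

Sep 21, 2044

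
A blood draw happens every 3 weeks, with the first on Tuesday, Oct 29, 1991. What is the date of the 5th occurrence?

Jan 21, 1992

The 5th occurrence is 4 intervals after the first: 4 × 21 = 84 days after Oct 29, 1991.
Oct has 31 days — 2 days to the end of Oct leaves 82.
Nov has 30 days (52 left).
Dec has 31 days (21 left).
21 days into Jan → Jan 21, 1992.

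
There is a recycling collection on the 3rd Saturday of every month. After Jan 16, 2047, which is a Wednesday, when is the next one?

Jan 2047 starts on a Tuesday; its first Saturday is the 5th, so the 3rd Saturday is the 19th — Jan 19, 2047.
Jan 19, 2047 is after Jan 16, 2047, so that is the next one.

Jan 19, 2047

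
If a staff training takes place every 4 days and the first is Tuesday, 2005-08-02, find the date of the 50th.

The 50th occurrence is 49 intervals after the first: 49 × 4 = 196 days after 2005-08-02.
August has 31 days — 29 days to the end of August leaves 167.
September has 30 days (137 left).
October has 31 days (106 left).
November has 30 days (76 left).
December has 31 days (45 left).
January has 31 days (14 left).
14 days into February → 2006-02-14.

2006-02-14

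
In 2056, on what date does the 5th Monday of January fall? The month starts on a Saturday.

January 2056 begins on a Saturday, so the first Monday is January 3 (2 days later).
The 5th Monday is 4 weeks later: 3 + 28 = 31.

January 31, 2056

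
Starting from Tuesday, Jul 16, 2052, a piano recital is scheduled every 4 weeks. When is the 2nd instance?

Aug 13, 2052

The 2nd occurrence is 1 interval after the first: 1 × 28 = 28 days after Jul 16, 2052.
Jul has 31 days — 15 days to the end of Jul leaves 13.
13 days into Aug → Aug 13, 2052.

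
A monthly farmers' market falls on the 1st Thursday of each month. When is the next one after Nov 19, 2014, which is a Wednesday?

Dec 4, 2014

Nov 2014 starts on a Saturday, so its 1st Thursday is Nov 6, 2014 (5 days in).
That is not after Nov 19, 2014, so look at Dec 2014.
Dec 2014 starts on a Monday, so its 1st Thursday is Dec 4, 2014 (3 days in).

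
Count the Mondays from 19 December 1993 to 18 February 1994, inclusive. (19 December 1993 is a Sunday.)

19 December 1993 is a Sunday; the first Monday on or after it is 20 December 1993 (1 day later).
From 20 December 1993 to 18 February 1994: 11 + 31 + 18 = 60 days (rest of December, January, February).
60 ÷ 7 = 8 full weeks with remainder 4, so 8 more Mondays after the first → 9.

9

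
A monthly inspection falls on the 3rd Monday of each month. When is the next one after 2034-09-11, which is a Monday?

2034-09-18

September 2034 starts on a Friday; its first Monday is the 4th, so the 3rd Monday is the 18th — 2034-09-18.
2034-09-18 is after 2034-09-11, so that is the next one.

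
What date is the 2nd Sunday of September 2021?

2021-09-12

The first Sunday of September 2021 is September 5.
The 2nd Sunday is 1 weeks later: 5 + 7 = 12.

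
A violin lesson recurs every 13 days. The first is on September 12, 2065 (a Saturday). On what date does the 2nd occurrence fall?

September 25, 2065

The 2nd occurrence is 1 interval after the first: 1 × 13 = 13 days after September 12, 2065.
13 days later is September 25, 2065.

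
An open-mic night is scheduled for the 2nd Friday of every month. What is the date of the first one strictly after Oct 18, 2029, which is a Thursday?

Nov 9, 2029

Oct 2029 starts on a Monday; its first Friday is the 5th, so the 2nd Friday is the 12th — Oct 12, 2029.
That is not after Oct 18, 2029, so look at Nov 2029.
Nov 2029 starts on a Thursday; its first Friday is the 2nd, so the 2nd Friday is the 9th — Nov 9, 2029.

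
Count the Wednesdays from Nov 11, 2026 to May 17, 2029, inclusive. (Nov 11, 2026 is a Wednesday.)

132

Nov 11, 2026 is a Wednesday; the first Wednesday on or after it is Nov 11, 2026.
From Nov 11, 2026 to May 17, 2029: 50 + 365 + 366 + 137 = 918 days (rest of 2026, 2027, 2028, to May 17, 2029 in 2029).
918 ÷ 7 = 131 full weeks with remainder 1, so 131 more Wednesdays after the first → 132.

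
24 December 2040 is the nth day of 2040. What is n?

Days in months before December: 31 + 29 + 31 + 30 + 31 + 30 + 31 + 31 + 30 + 31 + 30 = 335.
Plus 24 days into December → day 359.

359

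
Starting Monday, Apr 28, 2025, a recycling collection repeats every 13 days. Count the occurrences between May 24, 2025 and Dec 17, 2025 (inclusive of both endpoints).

Occurrences land 13·i days after Apr 28, 2025 for i = 0, 1, 2, …
May 24, 2025 is 26 days after the start; 26 ÷ 13 = 2 remainder 0. First occurrence in the window: #3 on May 24, 2025 (2×13 = 26 days in).
Dec 17, 2025 is 233 days after the start; 233 ÷ 13 = 17 remainder 12. Last occurrence in the window: #18 on Dec 5, 2025.
Occurrences #3 through #18: 16 in total.

16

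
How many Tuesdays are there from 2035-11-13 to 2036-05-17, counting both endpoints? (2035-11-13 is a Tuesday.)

2035-11-13 is a Tuesday; the first Tuesday on or after it is 2035-11-13.
From 2035-11-13 to 2036-05-17: 17 + 31 + 31 + 29 + 31 + 30 + 17 = 186 days (rest of November, December, January, February, March, April, May).
186 ÷ 7 = 26 full weeks with remainder 4, so 26 more Tuesdays after the first → 27.

27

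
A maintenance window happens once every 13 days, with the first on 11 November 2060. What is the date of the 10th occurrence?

8 March 2061

The 10th occurrence is 9 intervals after the first: 9 × 13 = 117 days after 11 November 2060.
November has 30 days — 19 days to the end of November leaves 98.
December has 31 days (67 left).
January has 31 days (36 left).
February has 28 days (8 left).
8 days into March → 8 March 2061.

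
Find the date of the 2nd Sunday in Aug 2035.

The first Sunday of Aug 2035 is Aug 5.
The 2nd Sunday is 1 weeks later: 5 + 7 = 12.

Aug 12, 2035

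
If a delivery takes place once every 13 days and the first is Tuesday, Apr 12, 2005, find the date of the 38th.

The 38th occurrence is 37 intervals after the first: 37 × 13 = 481 days after Apr 12, 2005.
Apr has 30 days — 18 days to the end of Apr leaves 463.
From end of Apr to end of 2005 is 245 days (218 left).
Jan has 31 days (187 left).
Feb has 28 days (159 left).
Mar has 31 days (128 left).
Apr has 30 days (98 left).
May has 31 days (67 left).
Jun has 30 days (37 left).
Jul has 31 days (6 left).
6 days into Aug → Aug 6, 2006.

Aug 6, 2006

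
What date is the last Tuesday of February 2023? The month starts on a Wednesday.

February 28, 2023

February 2023 begins on a Wednesday, so the first Tuesday is February 7 (6 days later).
February 2023 has 28 days. Adding weeks: 7, 14, 21, 28 — the last one ≤ 28 is the 28th.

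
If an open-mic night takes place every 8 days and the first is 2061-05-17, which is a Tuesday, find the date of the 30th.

2062-01-04

The 30th occurrence is 29 intervals after the first: 29 × 8 = 232 days after 2061-05-17.
May has 31 days — 14 days to the end of May leaves 218.
June has 30 days (188 left).
July has 31 days (157 left).
August has 31 days (126 left).
September has 30 days (96 left).
October has 31 days (65 left).
November has 30 days (35 left).
December has 31 days (4 left).
4 days into January → 2062-01-04.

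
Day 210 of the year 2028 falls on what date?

January has 31 days (210 − 31 = 179 remain).
February has 29 days (179 − 29 = 150 remain).
March has 31 days (150 − 31 = 119 remain).
April has 30 days (119 − 30 = 89 remain).
May has 31 days (89 − 31 = 58 remain).
June has 30 days (58 − 30 = 28 remain).
28 into July → July 28.

July 28, 2028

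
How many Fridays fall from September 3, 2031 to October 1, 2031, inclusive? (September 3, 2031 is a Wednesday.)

4

September 3, 2031 is a Wednesday; the first Friday on or after it is September 5, 2031 (2 days later).
From September 5, 2031 to October 1, 2031: 25 + 1 = 26 days (rest of September, October).
26 ÷ 7 = 3 full weeks with remainder 5, so 3 more Fridays after the first → 4.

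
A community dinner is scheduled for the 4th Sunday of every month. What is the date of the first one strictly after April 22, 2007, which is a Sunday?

May 27, 2007

April 2007 starts on a Sunday; its first Sunday is the 1st, so the 4th Sunday is the 22nd — April 22, 2007.
That is not after April 22, 2007, so look at May 2007.
May 2007 starts on a Tuesday; its first Sunday is the 6th, so the 4th Sunday is the 27th — May 27, 2007.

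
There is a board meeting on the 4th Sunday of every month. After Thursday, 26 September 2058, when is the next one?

27 October 2058

September 2058 starts on a Sunday; its first Sunday is the 1st, so the 4th Sunday is the 22nd — 22 September 2058.
That is not after 26 September 2058, so look at October 2058.
October 2058 starts on a Tuesday; its first Sunday is the 6th, so the 4th Sunday is the 27th — 27 October 2058.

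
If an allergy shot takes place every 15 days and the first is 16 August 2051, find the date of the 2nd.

The 2nd occurrence is 1 interval after the first: 1 × 15 = 15 days after 16 August 2051.
15 days later is 31 August 2051.

31 August 2051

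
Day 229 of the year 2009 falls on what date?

Aug 17, 2009

Jan has 31 days (229 − 31 = 198 remain).
Feb has 28 days (198 − 28 = 170 remain).
Mar has 31 days (170 − 31 = 139 remain).
Apr has 30 days (139 − 30 = 109 remain).
May has 31 days (109 − 31 = 78 remain).
Jun has 30 days (78 − 30 = 48 remain).
Jul has 31 days (48 − 31 = 17 remain).
17 into Aug → Aug 17.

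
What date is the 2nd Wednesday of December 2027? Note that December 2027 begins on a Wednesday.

2027-12-08

December 2027 begins on a Wednesday, so the first Wednesday is December 1.
The 2nd Wednesday is 1 weeks later: 1 + 7 = 8.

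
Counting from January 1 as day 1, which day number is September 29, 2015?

272

Days in months before September: 31 + 28 + 31 + 30 + 31 + 30 + 31 + 31 = 243.
Plus 29 days into September → day 272.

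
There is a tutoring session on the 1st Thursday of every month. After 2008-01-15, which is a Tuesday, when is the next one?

January 2008 starts on a Tuesday, so its 1st Thursday is 2008-01-03 (2 days in).
That is not after 2008-01-15, so look at February 2008.
February 2008 starts on a Friday, so its 1st Thursday is 2008-02-07 (6 days in).

2008-02-07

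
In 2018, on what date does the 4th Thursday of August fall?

2018-08-23

The first Thursday of August 2018 is August 2.
The 4th Thursday is 3 weeks later: 2 + 21 = 23.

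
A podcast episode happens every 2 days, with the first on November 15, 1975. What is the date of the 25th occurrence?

January 2, 1976

The 25th occurrence is 24 intervals after the first: 24 × 2 = 48 days after November 15, 1975.
November has 30 days — 15 days to the end of November leaves 33.
December has 31 days (2 left).
2 days into January → January 2, 1976.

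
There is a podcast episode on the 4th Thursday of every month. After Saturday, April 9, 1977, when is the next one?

April 1977 starts on a Friday; its first Thursday is the 7th, so the 4th Thursday is the 28th — April 28, 1977.
April 28, 1977 is after April 9, 1977, so that is the next one.

April 28, 1977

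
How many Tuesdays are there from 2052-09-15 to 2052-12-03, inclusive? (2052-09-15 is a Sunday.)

12

2052-09-15 is a Sunday; the first Tuesday on or after it is 2052-09-17 (2 days later).
From 2052-09-17 to 2052-12-03: 13 + 31 + 30 + 3 = 77 days (rest of September, October, November, December).
77 ÷ 7 = 11 full weeks with remainder 0, so 11 more Tuesdays after the first → 12.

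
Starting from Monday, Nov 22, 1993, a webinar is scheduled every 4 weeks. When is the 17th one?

Feb 13, 1995

The 17th occurrence is 16 intervals after the first: 16 × 28 = 448 days after Nov 22, 1993.
Nov has 30 days — 8 days to the end of Nov leaves 440.
From end of Nov to end of 1993 is 31 days (409 left).
1994 has 365 days (44 left).
Jan has 31 days (13 left).
13 days into Feb → Feb 13, 1995.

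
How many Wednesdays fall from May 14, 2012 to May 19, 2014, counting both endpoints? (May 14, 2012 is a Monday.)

105

May 14, 2012 is a Monday; the first Wednesday on or after it is May 16, 2012 (2 days later).
From May 16, 2012 to May 19, 2014: 229 + 365 + 139 = 733 days (rest of 2012, 2013, to May 19, 2014 in 2014).
733 ÷ 7 = 104 full weeks with remainder 5, so 104 more Wednesdays after the first → 105.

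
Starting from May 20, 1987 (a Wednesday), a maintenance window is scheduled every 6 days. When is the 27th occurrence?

The 27th occurrence is 26 intervals after the first: 26 × 6 = 156 days after May 20, 1987.
May has 31 days — 11 days to the end of May leaves 145.
Jun has 30 days (115 left).
Jul has 31 days (84 left).
Aug has 31 days (53 left).
Sep has 30 days (23 left).
23 days into Oct → Oct 23, 1987.

Oct 23, 1987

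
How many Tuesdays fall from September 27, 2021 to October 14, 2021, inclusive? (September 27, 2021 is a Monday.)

3

September 27, 2021 is a Monday; the first Tuesday on or after it is September 28, 2021 (1 day later).
From September 28, 2021 to October 14, 2021: 2 + 14 = 16 days (rest of September, October).
16 ÷ 7 = 2 full weeks with remainder 2, so 2 more Tuesdays after the first → 3.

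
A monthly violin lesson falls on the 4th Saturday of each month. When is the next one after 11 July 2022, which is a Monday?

23 July 2022

July 2022 starts on a Friday; its first Saturday is the 2nd, so the 4th Saturday is the 23rd — 23 July 2022.
23 July 2022 is after 11 July 2022, so that is the next one.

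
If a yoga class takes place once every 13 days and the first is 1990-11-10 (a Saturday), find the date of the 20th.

The 20th occurrence is 19 intervals after the first: 19 × 13 = 247 days after 1990-11-10.
November has 30 days — 20 days to the end of November leaves 227.
December has 31 days (196 left).
January has 31 days (165 left).
February has 28 days (137 left).
March has 31 days (106 left).
April has 30 days (76 left).
May has 31 days (45 left).
June has 30 days (15 left).
15 days into July → 1991-07-15.

1991-07-15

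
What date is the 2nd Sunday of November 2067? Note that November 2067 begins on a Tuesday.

2067-11-13

November 2067 begins on a Tuesday, so the first Sunday is November 6 (5 days later).
The 2nd Sunday is 1 weeks later: 6 + 7 = 13.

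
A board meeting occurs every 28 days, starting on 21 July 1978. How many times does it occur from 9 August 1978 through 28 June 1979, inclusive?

12

Occurrences land 28·i days after 21 July 1978 for i = 0, 1, 2, …
9 August 1978 is 19 days after the start; 19 ÷ 28 = 0 remainder 19; since the remainder is 19, round up to i = 1. First occurrence in the window: #2 on 18 August 1978 (1×28 = 28 days in).
28 June 1979 is 342 days after the start; 342 ÷ 28 = 12 remainder 6. Last occurrence in the window: #13 on 22 June 1979.
Occurrences #2 through #13: 12 in total.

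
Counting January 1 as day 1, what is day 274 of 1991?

Jan has 31 days (274 − 31 = 243 remain).
Feb has 28 days (243 − 28 = 215 remain).
Mar has 31 days (215 − 31 = 184 remain).
Apr has 30 days (184 − 30 = 154 remain).
May has 31 days (154 − 31 = 123 remain).
Jun has 30 days (123 − 30 = 93 remain).
Jul has 31 days (93 − 31 = 62 remain).
Aug has 31 days (62 − 31 = 31 remain).
Sep has 30 days (31 − 30 = 1 remain).
1 into Oct → Oct 1.

Oct 1, 1991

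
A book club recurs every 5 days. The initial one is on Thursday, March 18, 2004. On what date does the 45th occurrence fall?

October 24, 2004

The 45th occurrence is 44 intervals after the first: 44 × 5 = 220 days after March 18, 2004.
March has 31 days — 13 days to the end of March leaves 207.
April has 30 days (177 left).
May has 31 days (146 left).
June has 30 days (116 left).
July has 31 days (85 left).
August has 31 days (54 left).
September has 30 days (24 left).
24 days into October → October 24, 2004.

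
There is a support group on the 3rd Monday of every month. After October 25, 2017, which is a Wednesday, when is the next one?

November 20, 2017

October 2017 starts on a Sunday; its first Monday is the 2nd, so the 3rd Monday is the 16th — October 16, 2017.
That is not after October 25, 2017, so look at November 2017.
November 2017 starts on a Wednesday; its first Monday is the 6th, so the 3rd Monday is the 20th — November 20, 2017.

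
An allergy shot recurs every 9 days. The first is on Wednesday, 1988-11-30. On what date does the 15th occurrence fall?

The 15th occurrence is 14 intervals after the first: 14 × 9 = 126 days after 1988-11-30.
November has 30 days — 0 days to the end of November leaves 126.
December has 31 days (95 left).
January has 31 days (64 left).
February has 28 days (36 left).
March has 31 days (5 left).
5 days into April → 1989-04-05.

1989-04-05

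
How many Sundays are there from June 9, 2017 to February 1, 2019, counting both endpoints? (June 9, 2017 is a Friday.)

86

June 9, 2017 is a Friday; the first Sunday on or after it is June 11, 2017 (2 days later).
From June 11, 2017 to February 1, 2019: 203 + 365 + 32 = 600 days (rest of 2017, 2018, to February 1, 2019 in 2019).
600 ÷ 7 = 85 full weeks with remainder 5, so 85 more Sundays after the first → 86.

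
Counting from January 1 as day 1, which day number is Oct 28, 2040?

302

Days in months before Oct: 31 + 29 + 31 + 30 + 31 + 30 + 31 + 31 + 30 = 274.
Plus 28 days into Oct → day 302.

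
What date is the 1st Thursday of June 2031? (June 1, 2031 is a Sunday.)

2031-06-05

June 2031 begins on a Sunday, so the first Thursday is June 5 (4 days later).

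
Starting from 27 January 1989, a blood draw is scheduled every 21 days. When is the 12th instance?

The 12th occurrence is 11 intervals after the first: 11 × 21 = 231 days after 27 January 1989.
January has 31 days — 4 days to the end of January leaves 227.
February has 28 days (199 left).
March has 31 days (168 left).
April has 30 days (138 left).
May has 31 days (107 left).
June has 30 days (77 left).
July has 31 days (46 left).
August has 31 days (15 left).
15 days into September → 15 September 1989.

15 September 1989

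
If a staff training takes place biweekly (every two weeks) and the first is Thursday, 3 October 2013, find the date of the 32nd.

The 32nd occurrence is 31 intervals after the first: 31 × 14 = 434 days after 3 October 2013.
October has 31 days — 28 days to the end of October leaves 406.
From end of October to end of 2013 is 61 days (345 left).
January has 31 days (314 left).
February has 28 days (286 left).
March has 31 days (255 left).
April has 30 days (225 left).
May has 31 days (194 left).
June has 30 days (164 left).
July has 31 days (133 left).
August has 31 days (102 left).
September has 30 days (72 left).
October has 31 days (41 left).
November has 30 days (11 left).
11 days into December → 11 December 2014.

11 December 2014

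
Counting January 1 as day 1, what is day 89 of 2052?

2052-03-29

January has 31 days (89 − 31 = 58 remain).
February has 29 days (58 − 29 = 29 remain).
29 into March → March 29.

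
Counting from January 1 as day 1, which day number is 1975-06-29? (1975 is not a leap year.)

180

Days in months before June: 31 + 28 + 31 + 30 + 31 = 151.
Plus 29 days into June → day 180.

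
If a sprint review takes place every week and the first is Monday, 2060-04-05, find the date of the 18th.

The 18th occurrence is 17 intervals after the first: 17 × 7 = 119 days after 2060-04-05.
April has 30 days — 25 days to the end of April leaves 94.
May has 31 days (63 left).
June has 30 days (33 left).
July has 31 days (2 left).
2 days into August → 2060-08-02.

2060-08-02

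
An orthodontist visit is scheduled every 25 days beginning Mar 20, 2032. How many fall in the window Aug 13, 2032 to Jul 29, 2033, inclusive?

14

Occurrences land 25·i days after Mar 20, 2032 for i = 0, 1, 2, …
Aug 13, 2032 is 146 days after the start; 146 ÷ 25 = 5 remainder 21; since the remainder is 21, round up to i = 6. First occurrence in the window: #7 on Aug 17, 2032 (6×25 = 150 days in).
Jul 29, 2033 is 496 days after the start; 496 ÷ 25 = 19 remainder 21. Last occurrence in the window: #20 on Jul 8, 2033.
Occurrences #7 through #20: 14 in total.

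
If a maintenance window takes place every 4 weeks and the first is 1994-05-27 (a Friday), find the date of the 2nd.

The 2nd occurrence is 1 interval after the first: 1 × 28 = 28 days after 1994-05-27.
May has 31 days — 4 days to the end of May leaves 24.
24 days into June → 1994-06-24.

1994-06-24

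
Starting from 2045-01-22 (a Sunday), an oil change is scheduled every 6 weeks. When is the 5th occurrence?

2045-07-09

The 5th occurrence is 4 intervals after the first: 4 × 42 = 168 days after 2045-01-22.
January has 31 days — 9 days to the end of January leaves 159.
February has 28 days (131 left).
March has 31 days (100 left).
April has 30 days (70 left).
May has 31 days (39 left).
June has 30 days (9 left).
9 days into July → 2045-07-09.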